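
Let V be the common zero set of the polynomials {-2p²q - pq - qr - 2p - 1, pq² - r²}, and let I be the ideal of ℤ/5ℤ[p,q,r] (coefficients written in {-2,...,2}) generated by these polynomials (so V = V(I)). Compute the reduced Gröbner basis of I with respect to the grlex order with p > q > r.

f_1 = -2p²q - pq - qr - 2p - 1, LT = p²q.
f_2 = pq² - r², LT = pq².

S(f_1,f_2): lcm = p²q². S = -2pq² + pr² - 2q²r + pq - 2q.
  reduce S modulo (f_1, f_2):
  remainder pr² - 2q²r + pq - 2r² - 2q ≠ 0; add g_3 = pr² - 2q²r + pq - 2r² - 2q to the basis.

S(f_2,g_3): lcm = pq²r². S = 2q⁴r - pq³ + 2q²r² - r⁴ + 2q³.
  reduce S modulo (f_1, f_2, g_3):
  remainder 2q⁴r + 2q²r² - r⁴ + 2q³ - qr² ≠ 0; add g_4 = 2q⁴r + 2q²r² - r⁴ + 2q³ - qr² to the basis.

The other S-polynomials (S(f_1,g_3), S(f_1,g_4), S(f_2,g_4), S(g_3,g_4)) all reduce to 0 modulo the current basis, so we have a Gröbner basis.

G = {q⁴r + q²r² + 2r⁴ + q³ + 2qr², p²q - 2pq - 2qr + p - 2, pq² - r², pr² - 2q²r + pq - 2r² - 2q}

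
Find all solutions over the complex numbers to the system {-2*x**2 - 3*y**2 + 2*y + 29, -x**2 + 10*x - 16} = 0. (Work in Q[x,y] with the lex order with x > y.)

{(2, -7/3), (2, 3), (8, 1/3 - 2*sqrt(74)*I/3), (8, 1/3 + 2*sqrt(74)*I/3)}

Compute a lex Gröbner basis by Buchberger's algorithm.
f_1 = -2*x**2 - 3*y**2 + 2*y + 29, LT = x**2.
f_2 = -x**2 + 10*x - 16, LT = x**2.

S(f_1,f_2): lcm = x**2. S = 10*x + 3/2*y**2 - y - 61/2.
  leading term x: no divisor's leading term divides it; move 10*x to the remainder.
  leading term y**2: no divisor's leading term divides it; move 3/2*y**2 to the remainder.
  leading term y: no divisor's leading term divides it; move -y to the remainder.
  leading term 1: no divisor's leading term divides it; move -61/2 to the remainder.
  remainder 10*x + 3/2*y**2 - y - 61/2 ≠ 0; add h_3 = 10*x + 3/2*y**2 - y - 61/2 to the basis.

S(f_1,h_3): lcm = x**2. S = -3/20*x*y**2 + 1/10*x*y + 61/20*x + 3/2*y**2 - y - 29/2.
  leading term x*y**2: subtract (-3/200*y**2)·h_3 from -3/20*x*y**2 + 1/10*x*y + 61/20*x + 3/2*y**2 - y - 29/2 → 1/10*x*y + 61/20*x + 9/400*y**4 - 3/200*y**3 + 417/400*y**2 - y - 29/2
  leading term x*y: subtract (1/100*y)·h_3 from 1/10*x*y + 61/20*x + 9/400*y**4 - 3/200*y**3 + 417/400*y**2 - y - 29/2 → 61/20*x + 9/400*y**4 - 3/100*y**3 + 421/400*y**2 - 139/200*y - 29/2
  leading term x: subtract (61/200)·h_3 from 61/20*x + 9/400*y**4 - 3/100*y**3 + 421/400*y**2 - 139/200*y - 29/2 → 9/400*y**4 - 3/100*y**3 + 119/200*y**2 - 39/100*y - 2079/400
  leading term y**4: no divisor's leading term divides it; move 9/400*y**4 to the remainder.
  leading term y**3: no divisor's leading term divides it; move -3/100*y**3 to the remainder.
  leading term y**2: no divisor's leading term divides it; move 119/200*y**2 to the remainder.
  leading term y: no divisor's leading term divides it; move -39/100*y to the remainder.
  leading term 1: no divisor's leading term divides it; move -2079/400 to the remainder.
  remainder 9/400*y**4 - 3/100*y**3 + 119/200*y**2 - 39/100*y - 2079/400 ≠ 0; add h_4 = 9/400*y**4 - 3/100*y**3 + 119/200*y**2 - 39/100*y - 2079/400 to the basis.

S(f_2,h_3): lcm = x**2. S = -3/20*x*y**2 + 1/10*x*y - 139/20*x + 16.
  leading term x*y**2: subtract (-3/200*y**2)·h_3 from -3/20*x*y**2 + 1/10*x*y - 139/20*x + 16 → 1/10*x*y - 139/20*x + 9/400*y**4 - 3/200*y**3 - 183/400*y**2 + 16
  leading term x*y: subtract (1/100*y)·h_3 from 1/10*x*y - 139/20*x + 9/400*y**4 - 3/200*y**3 - 183/400*y**2 + 16 → -139/20*x + 9/400*y**4 - 3/100*y**3 - 179/400*y**2 + 61/200*y + 16
  leading term x: subtract (-139/200)·h_3 from -139/20*x + 9/400*y**4 - 3/100*y**3 - 179/400*y**2 + 61/200*y + 16 → 9/400*y**4 - 3/100*y**3 + 119/200*y**2 - 39/100*y - 2079/400
  leading term y**4: subtract (1)·h_4 from 9/400*y**4 - 3/100*y**3 + 119/200*y**2 - 39/100*y - 2079/400 → 0
  remainder 0.

S(f_1,h_4): leading monomials are coprime, so the S-polynomial reduces to 0 (Buchberger's first criterion).
S(f_2,h_4): leading monomials are coprime, so the S-polynomial reduces to 0 (Buchberger's first criterion).
S(h_3,h_4): leading monomials are coprime, so the S-polynomial reduces to 0 (Buchberger's first criterion).
Every S-polynomial of the final basis reduces to 0, so we have a Gröbner basis.
Inter-reduce: drop elements whose leading term is divisible by another's, tail-reduce, and make monic.
Reduced Gröbner basis: {x + 3/20*y**2 - 1/10*y - 61/20, y**4 - 4/3*y**3 + 238/9*y**2 - 52/3*y - 231}.

A lex Gröbner basis eliminates variables successively. Here y**4 - 4/3*y**3 + 238/9*y**2 - 52/3*y - 231 depends only on y, with roots {-7/3, 3, 1/3 - 2*sqrt(74)*I/3, 1/3 + 2*sqrt(74)*I/3}; lifting each root through the earlier basis elements recovers the full solutions.
  y = -7/3: the earlier basis element becomes x - 2 = 0, giving x = 2 — point (2, -7/3).
  y = 3: the earlier basis element becomes x - 2 = 0, giving x = 2 — point (2, 3).
  y = 1/3 - 2*sqrt(74)*I/3: the earlier basis element becomes x - 8 = 0, giving x = 8 — point (8, 1/3 - 2*sqrt(74)*I/3).
  y = 1/3 + 2*sqrt(74)*I/3: the earlier basis element becomes x - 8 = 0, giving x = 8 — point (8, 1/3 + 2*sqrt(74)*I/3).
Substituting each solution back into the original system confirms all equations vanish.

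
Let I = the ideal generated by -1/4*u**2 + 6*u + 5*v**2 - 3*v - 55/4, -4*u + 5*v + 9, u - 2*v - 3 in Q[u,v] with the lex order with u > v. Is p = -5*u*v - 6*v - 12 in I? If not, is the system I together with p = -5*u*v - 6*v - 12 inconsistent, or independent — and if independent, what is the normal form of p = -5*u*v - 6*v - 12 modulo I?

First compute the reduced Gröbner basis of I by Buchberger's algorithm.
f_1 = -1/4*u**2 + 6*u + 5*v**2 - 3*v - 55/4, LT = u**2.
f_2 = -4*u + 5*v + 9, LT = u.
f_3 = u - 2*v - 3, LT = u.

S(f_1,f_2): lcm = u**2. S = 5/4*u*v - 87/4*u - 20*v**2 + 12*v + 55.
  leading term u*v: subtract (-5/16*v)·f_2 from 5/4*u*v - 87/4*u - 20*v**2 + 12*v + 55 → -87/4*u - 295/16*v**2 + 237/16*v + 55
  leading term u: subtract (87/16)·f_2 from -87/4*u - 295/16*v**2 + 237/16*v + 55 → -295/16*v**2 - 99/8*v + 97/16
  leading term v**2: no divisor's leading term divides it; move -295/16*v**2 to the remainder.
  leading term v: no divisor's leading term divides it; move -99/8*v to the remainder.
  leading term 1: no divisor's leading term divides it; move 97/16 to the remainder.
  remainder -295/16*v**2 - 99/8*v + 97/16 ≠ 0; add h_4 = -295/16*v**2 - 99/8*v + 97/16 to the basis.

S(f_1,f_3): lcm = u**2. S = 2*u*v - 21*u - 20*v**2 + 12*v + 55.
  leading term u*v: subtract (-1/2*v)·f_2 from 2*u*v - 21*u - 20*v**2 + 12*v + 55 → -21*u - 35/2*v**2 + 33/2*v + 55
  leading term u: subtract (21/4)·f_2 from -21*u - 35/2*v**2 + 33/2*v + 55 → -35/2*v**2 - 39/4*v + 31/4
  leading term v**2: subtract (56/59)·h_4 from -35/2*v**2 - 39/4*v + 31/4 → 471/236*v + 471/236
  leading term v: no divisor's leading term divides it; move 471/236*v to the remainder.
  leading term 1: no divisor's leading term divides it; move 471/236 to the remainder.
  remainder 471/236*v + 471/236 ≠ 0; add h_5 = 471/236*v + 471/236 to the basis.

The other S-polynomials (S(f_2,f_3), S(f_1,h_4), S(f_2,h_4), S(f_3,h_4), S(f_1,h_5), S(f_2,h_5), S(f_3,h_5), S(h_4,h_5)) all reduce to 0 modulo the current basis, so we have a Gröbner basis.
Inter-reduce: drop elements whose leading term is divisible by another's, tail-reduce, and make monic.
Reduced Gröbner basis: {u - 1, v + 1}.
Label its elements g_1 = u - 1, g_2 = v + 1.

Reduce p = -5*u*v - 6*v - 12 modulo G:
  leading term u*v: subtract (-5*v)·g_1 from -5*u*v - 6*v - 12 → -11*v - 12
  leading term v: subtract (-11)·g_2 from -11*v - 12 → -1
  leading term 1: no divisor's leading term divides it; move -1 to the remainder.
  normal form = -1.
The normal form is nonzero, so p ∉ I. Since p minus its normal form lies in I, I + (p) = I + (r) where r = -1; decide whether this ideal is the whole ring.
Here r = -1 is a nonzero constant, hence a unit: 1 ∈ I + (p), the Gröbner basis of I + (p) is {1}, and the enlarged system has no common solution — adjoining p is inconsistent.

Adjoining -5*u*v - 6*v - 12 makes the ideal the whole ring: the system is inconsistent.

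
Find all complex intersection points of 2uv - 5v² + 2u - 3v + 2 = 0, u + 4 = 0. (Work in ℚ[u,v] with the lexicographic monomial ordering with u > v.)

Compute a lex Gröbner basis by Buchberger's algorithm.
f_1 = 2uv + 2u - 5v² - 3v + 2, LT = uv.
f_2 = u + 4, LT = u.

S(f_1,f_2): lcm = uv. S = u - 5/2v² - 11/2v + 1.
  reduce S modulo (f_1, f_2):
  remainder -5/2v² - 11/2v - 3 ≠ 0; add h_3 = -5/2v² - 11/2v - 3 to the basis.

The other S-polynomials (S(f_1,h_3), S(f_2,h_3)) all reduce to 0 modulo the current basis, so we have a Gröbner basis.
Inter-reduce: drop elements whose leading term is divisible by another's, tail-reduce, and make monic.
Reduced Gröbner basis: {u + 4, v² + 11/5v + 6/5}.

Since the basis is lex-ordered, v² + 11/5v + 6/5 is univariate in v. Its roots are {-6/5, -1}. Back-substituting each root into the other basis elements fixes the other coordinates.
  v = -6/5: the earlier basis element becomes u + 4 = 0, giving u = -4 — point (-4, -6/5).
  v = -1: the earlier basis element becomes u + 4 = 0, giving u = -4 — point (-4, -1).

{(-4, -6/5), (-4, -1)}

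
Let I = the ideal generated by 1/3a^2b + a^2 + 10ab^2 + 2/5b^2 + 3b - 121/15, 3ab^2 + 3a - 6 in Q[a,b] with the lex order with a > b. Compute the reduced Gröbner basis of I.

G = {a - 3/50b^5 - 27/100b^4 - 1/2b^3 + 51/10b^2 + 64/25b - 383/100, b^6 + 15/2b^5 + 191/6b^4 + 15b^3 + 32/3b^2 + 65/6b - 61/6}

The reduced Gröbner basis is the canonical form of the ideal for this ordering.

f_1 = 1/3a^2b + a^2 + 10ab^2 + 2/5b^2 + 3b - 121/15, LT = a^2b.
f_2 = 3ab^2 + 3a - 6, LT = ab^2.

S(f_1,f_2): lcm = a^2b^2. S = 3a^2b - a^2 + 30ab^3 + 2a + 6/5b^3 + 9b^2 - 121/5b.
  leading term a^2b: subtract (9)·f_1 from 3a^2b - a^2 + 30ab^3 + 2a + 6/5b^3 + 9b^2 - 121/5b → -10a^2 + 30ab^3 - 90ab^2 + 2a + 6/5b^3 + 27/5b^2 - 256/5b + 363/5
  leading term a^2: no divisor's leading term divides it; move -10a^2 to the remainder.
  leading term ab^3: subtract (10b)·f_2 from 30ab^3 - 90ab^2 + 2a + 6/5b^3 + 27/5b^2 - 256/5b + 363/5 → -90ab^2 - 30ab + 2a + 6/5b^3 + 27/5b^2 + 44/5b + 363/5
  leading term ab^2: subtract (-30)·f_2 from -90ab^2 - 30ab + 2a + 6/5b^3 + 27/5b^2 + 44/5b + 363/5 → -30ab + 92a + 6/5b^3 + 27/5b^2 + 44/5b - 537/5
  leading term ab: no divisor's leading term divides it; move -30ab to the remainder.
  leading term a: no divisor's leading term divides it; move 92a to the remainder.
  leading term b^3: no divisor's leading term divides it; move 6/5b^3 to the remainder.
  leading term b^2: no divisor's leading term divides it; move 27/5b^2 to the remainder.
  leading term b: no divisor's leading term divides it; move 44/5b to the remainder.
  leading term 1: no divisor's leading term divides it; move -537/5 to the remainder.
  remainder -10a^2 - 30ab + 92a + 6/5b^3 + 27/5b^2 + 44/5b - 537/5 ≠ 0; add g_3 = -10a^2 - 30ab + 92a + 6/5b^3 + 27/5b^2 + 44/5b - 537/5 to the basis.

S(f_1,g_3): lcm = a^2b. S = 3a^2 + 27ab^2 + 46/5ab + 3/25b^4 + 27/50b^3 + 52/25b^2 - 87/50b - 121/5.
  leading term a^2: subtract (-3/10)·g_3 from 3a^2 + 27ab^2 + 46/5ab + 3/25b^4 + 27/50b^3 + 52/25b^2 - 87/50b - 121/5 → 27ab^2 + 1/5ab + 138/5a + 3/25b^4 + 9/10b^3 + 37/10b^2 + 9/10b - 2821/50
  leading term ab^2: subtract (9)·f_2 from 27ab^2 + 1/5ab + 138/5a + 3/25b^4 + 9/10b^3 + 37/10b^2 + 9/10b - 2821/50 → 1/5ab + 3/5a + 3/25b^4 + 9/10b^3 + 37/10b^2 + 9/10b - 121/50
  leading term ab: no divisor's leading term divides it; move 1/5ab to the remainder.
  leading term a: no divisor's leading term divides it; move 3/5a to the remainder.
  leading term b^4: no divisor's leading term divides it; move 3/25b^4 to the remainder.
  leading term b^3: no divisor's leading term divides it; move 9/10b^3 to the remainder.
  leading term b^2: no divisor's leading term divides it; move 37/10b^2 to the remainder.
  leading term b: no divisor's leading term divides it; move 9/10b to the remainder.
  leading term 1: no divisor's leading term divides it; move -121/50 to the remainder.
  remainder 1/5ab + 3/5a + 3/25b^4 + 9/10b^3 + 37/10b^2 + 9/10b - 121/50 ≠ 0; add g_4 = 1/5ab + 3/5a + 3/25b^4 + 9/10b^3 + 37/10b^2 + 9/10b - 121/50 to the basis.

S(f_2,g_3): lcm = a^2b^2. S = a^2 - 3ab^3 + 46/5ab^2 - 2a + 3/25b^5 + 27/50b^4 + 22/25b^3 - 537/50b^2.
  leading term a^2: subtract (-1/10)·g_3 from a^2 - 3ab^3 + 46/5ab^2 - 2a + 3/25b^5 + 27/50b^4 + 22/25b^3 - 537/50b^2 → -3ab^3 + 46/5ab^2 - 3ab + 36/5a + 3/25b^5 + 27/50b^4 + b^3 - 51/5b^2 + 22/25b - 537/50
  leading term ab^3: subtract (-b)·f_2 from -3ab^3 + 46/5ab^2 - 3ab + 36/5a + 3/25b^5 + 27/50b^4 + b^3 - 51/5b^2 + 22/25b - 537/50 → 46/5ab^2 + 36/5a + 3/25b^5 + 27/50b^4 + b^3 - 51/5b^2 - 128/25b - 537/50
  leading term ab^2: subtract (46/15)·f_2 from 46/5ab^2 + 36/5a + 3/25b^5 + 27/50b^4 + b^3 - 51/5b^2 - 128/25b - 537/50 → -2a + 3/25b^5 + 27/50b^4 + b^3 - 51/5b^2 - 128/25b + 383/50
  leading term a: no divisor's leading term divides it; move -2a to the remainder.
  leading term b^5: no divisor's leading term divides it; move 3/25b^5 to the remainder.
  leading term b^4: no divisor's leading term divides it; move 27/50b^4 to the remainder.
  leading term b^3: no divisor's leading term divides it; move b^3 to the remainder.
  leading term b^2: no divisor's leading term divides it; move -51/5b^2 to the remainder.
  leading term b: no divisor's leading term divides it; move -128/25b to the remainder.
  leading term 1: no divisor's leading term divides it; move 383/50 to the remainder.
  remainder -2a + 3/25b^5 + 27/50b^4 + b^3 - 51/5b^2 - 128/25b + 383/50 ≠ 0; add g_5 = -2a + 3/25b^5 + 27/50b^4 + b^3 - 51/5b^2 - 128/25b + 383/50 to the basis.

S(f_2,g_5): lcm = ab^2. S = a + 3/50b^7 + 27/100b^6 + 1/2b^5 - 51/10b^4 - 64/25b^3 + 383/100b^2 - 2.
  leading term a: subtract (-1/2)·g_5 from a + 3/50b^7 + 27/100b^6 + 1/2b^5 - 51/10b^4 - 64/25b^3 + 383/100b^2 - 2 → 3/50b^7 + 27/100b^6 + 14/25b^5 - 483/100b^4 - 103/50b^3 - 127/100b^2 - 64/25b + 183/100
  leading term b^7: no divisor's leading term divides it; move 3/50b^7 to the remainder.
  leading term b^6: no divisor's leading term divides it; move 27/100b^6 to the remainder.
  leading term b^5: no divisor's leading term divides it; move 14/25b^5 to the remainder.
  leading term b^4: no divisor's leading term divides it; move -483/100b^4 to the remainder.
  leading term b^3: no divisor's leading term divides it; move -103/50b^3 to the remainder.
  leading term b^2: no divisor's leading term divides it; move -127/100b^2 to the remainder.
  leading term b: no divisor's leading term divides it; move -64/25b to the remainder.
  leading term 1: no divisor's leading term divides it; move 183/100 to the remainder.
  remainder 3/50b^7 + 27/100b^6 + 14/25b^5 - 483/100b^4 - 103/50b^3 - 127/100b^2 - 64/25b + 183/100 ≠ 0; add g_6 = 3/50b^7 + 27/100b^6 + 14/25b^5 - 483/100b^4 - 103/50b^3 - 127/100b^2 - 64/25b + 183/100 to the basis.

S(g_4,g_5): lcm = ab. S = 3a + 3/50b^6 + 27/100b^5 + 11/10b^4 - 3/5b^3 + 797/50b^2 + 833/100b - 121/10.
  leading term a: subtract (-3/2)·g_5 from 3a + 3/50b^6 + 27/100b^5 + 11/10b^4 - 3/5b^3 + 797/50b^2 + 833/100b - 121/10 → 3/50b^6 + 9/20b^5 + 191/100b^4 + 9/10b^3 + 16/25b^2 + 13/20b - 61/100
  leading term b^6: no divisor's leading term divides it; move 3/50b^6 to the remainder.
  leading term b^5: no divisor's leading term divides it; move 9/20b^5 to the remainder.
  leading term b^4: no divisor's leading term divides it; move 191/100b^4 to the remainder.
  leading term b^3: no divisor's leading term divides it; move 9/10b^3 to the remainder.
  leading term b^2: no divisor's leading term divides it; move 16/25b^2 to the remainder.
  leading term b: no divisor's leading term divides it; move 13/20b to the remainder.
  leading term 1: no divisor's leading term divides it; move -61/100 to the remainder.
  remainder 3/50b^6 + 9/20b^5 + 191/100b^4 + 9/10b^3 + 16/25b^2 + 13/20b - 61/100 ≠ 0; add g_7 = 3/50b^6 + 9/20b^5 + 191/100b^4 + 9/10b^3 + 16/25b^2 + 13/20b - 61/100 to the basis.

The other S-polynomials (S(f_1,g_4), S(f_2,g_4), S(g_3,g_4), S(f_1,g_5), S(g_3,g_5), S(f_1,g_6), S(f_2,g_6), S(g_3,g_6), S(g_4,g_6), S(g_5,g_6), S(f_1,g_7), S(f_2,g_7), S(g_3,g_7), S(g_4,g_7), S(g_5,g_7), S(g_6,g_7)) all reduce to 0 modulo the current basis, so we have a Gröbner basis.
Inter-reduce: drop elements whose leading term is divisible by another's, tail-reduce, and make monic.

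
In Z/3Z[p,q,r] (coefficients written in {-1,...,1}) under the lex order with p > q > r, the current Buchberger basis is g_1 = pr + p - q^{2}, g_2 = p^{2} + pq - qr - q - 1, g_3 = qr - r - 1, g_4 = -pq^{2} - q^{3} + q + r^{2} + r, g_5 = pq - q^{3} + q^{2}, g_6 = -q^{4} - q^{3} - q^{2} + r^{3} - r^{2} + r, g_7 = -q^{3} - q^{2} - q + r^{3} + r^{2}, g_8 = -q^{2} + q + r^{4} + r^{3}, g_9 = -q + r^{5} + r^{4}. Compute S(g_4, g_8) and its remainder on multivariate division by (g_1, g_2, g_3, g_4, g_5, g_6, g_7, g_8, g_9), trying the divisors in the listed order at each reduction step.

lcm(LM(g_4), LM(g_8)) = pq^{2}.
S = (lcm/LT(g_4))·g_4 − (lcm/LT(g_8))·g_8 = pq + pr^{4} + pr^{3} + q^{3} - q - r^{2} - r.
Reduce S modulo (g_1, g_2, g_3, g_4, g_5, g_6, g_7, g_8, g_9) in that order:
  leading term pq: subtract (1)·g_5 from pq + pr^{4} + pr^{3} + q^{3} - q - r^{2} - r → pr^{4} + pr^{3} - q^{3} - q^{2} - q - r^{2} - r
  leading term pr^{4}: subtract (r^{3})·g_1 from pr^{4} + pr^{3} - q^{3} - q^{2} - q - r^{2} - r → -q^{3} + q^{2}r^{3} - q^{2} - q - r^{2} - r
  leading term q^{3}: subtract (1)·g_7 from -q^{3} + q^{2}r^{3} - q^{2} - q - r^{2} - r → q^{2}r^{3} - r^{3} + r^{2} - r
  leading term q^{2}r^{3}: subtract (qr^{2})·g_3 from q^{2}r^{3} - r^{3} + r^{2} - r → qr^{3} + qr^{2} - r^{3} + r^{2} - r
  leading term qr^{3}: subtract (r^{2})·g_3 from qr^{3} + qr^{2} - r^{3} + r^{2} - r → qr^{2} - r^{2} - r
  leading term qr^{2}: subtract (r)·g_3 from qr^{2} - r^{2} - r → 0
The remainder is 0, so this S-polynomial contributes no new basis element.

S(g_4, g_8) = pq + pr^{4} + pr^{3} + q^{3} - q - r^{2} - r; remainder on division = 0.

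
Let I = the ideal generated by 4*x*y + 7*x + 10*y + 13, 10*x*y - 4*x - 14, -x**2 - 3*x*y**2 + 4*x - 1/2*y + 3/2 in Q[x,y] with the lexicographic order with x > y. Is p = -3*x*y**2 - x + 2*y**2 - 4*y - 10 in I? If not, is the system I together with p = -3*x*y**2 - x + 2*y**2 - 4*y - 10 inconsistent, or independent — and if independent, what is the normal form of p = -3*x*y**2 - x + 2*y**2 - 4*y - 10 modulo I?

-3*x*y**2 - x + 2*y**2 - 4*y - 10 lies in I (it reduces to 0).

First compute the reduced Gröbner basis of I by Buchberger's algorithm.
f_1 = 4*x*y + 7*x + 10*y + 13, LT = x*y.
f_2 = 10*x*y - 4*x - 14, LT = x*y.
f_3 = -x**2 - 3*x*y**2 + 4*x - 1/2*y + 3/2, LT = x**2.

S(f_1,f_2): lcm = x*y. S = 43/20*x + 5/2*y + 93/20.
  leading term x: no divisor's leading term divides it; move 43/20*x to the remainder.
  leading term y: no divisor's leading term divides it; move 5/2*y to the remainder.
  leading term 1: no divisor's leading term divides it; move 93/20 to the remainder.
  remainder 43/20*x + 5/2*y + 93/20 ≠ 0; add h_4 = 43/20*x + 5/2*y + 93/20 to the basis.

S(f_1,f_3): lcm = x**2*y. S = 7/4*x**2 - 3*x*y**3 + 13/2*x*y + 13/4*x - 1/2*y**2 + 3/2*y.
  leading term x**2: subtract (-7/4)·f_3 from 7/4*x**2 - 3*x*y**3 + 13/2*x*y + 13/4*x - 1/2*y**2 + 3/2*y → -3*x*y**3 - 21/4*x*y**2 + 13/2*x*y + 41/4*x - 1/2*y**2 + 5/8*y + 21/8
  leading term x*y**3: subtract (-3/4*y**2)·f_1 from -3*x*y**3 - 21/4*x*y**2 + 13/2*x*y + 41/4*x - 1/2*y**2 + 5/8*y + 21/8 → 13/2*x*y + 41/4*x + 15/2*y**3 + 37/4*y**2 + 5/8*y + 21/8
  leading term x*y: subtract (13/8)·f_1 from 13/2*x*y + 41/4*x + 15/2*y**3 + 37/4*y**2 + 5/8*y + 21/8 → -9/8*x + 15/2*y**3 + 37/4*y**2 - 125/8*y - 37/2
  leading term x: subtract (-45/86)·h_4 from -9/8*x + 15/2*y**3 + 37/4*y**2 - 125/8*y - 37/2 → 15/2*y**3 + 37/4*y**2 - 4925/344*y - 5527/344
  leading term y**3: no divisor's leading term divides it; move 15/2*y**3 to the remainder.
  leading term y**2: no divisor's leading term divides it; move 37/4*y**2 to the remainder.
  leading term y: no divisor's leading term divides it; move -4925/344*y to the remainder.
  leading term 1: no divisor's leading term divides it; move -5527/344 to the remainder.
  remainder 15/2*y**3 + 37/4*y**2 - 4925/344*y - 5527/344 ≠ 0; add h_5 = 15/2*y**3 + 37/4*y**2 - 4925/344*y - 5527/344 to the basis.

S(f_2,f_3): lcm = x**2*y. S = -2/5*x**2 - 3*x*y**3 + 4*x*y - 7/5*x - 1/2*y**2 + 3/2*y.
  leading term x**2: subtract (2/5)·f_3 from -2/5*x**2 - 3*x*y**3 + 4*x*y - 7/5*x - 1/2*y**2 + 3/2*y → -3*x*y**3 + 6/5*x*y**2 + 4*x*y - 3*x - 1/2*y**2 + 17/10*y - 3/5
  leading term x*y**3: subtract (-3/4*y**2)·f_1 from -3*x*y**3 + 6/5*x*y**2 + 4*x*y - 3*x - 1/2*y**2 + 17/10*y - 3/5 → 129/20*x*y**2 + 4*x*y - 3*x + 15/2*y**3 + 37/4*y**2 + 17/10*y - 3/5
  leading term x*y**2: subtract (129/80*y)·f_1 from 129/20*x*y**2 + 4*x*y - 3*x + 15/2*y**3 + 37/4*y**2 + 17/10*y - 3/5 → -583/80*x*y - 3*x + 15/2*y**3 - 55/8*y**2 - 1541/80*y - 3/5
  leading term x*y: subtract (-583/320)·f_1 from -583/80*x*y - 3*x + 15/2*y**3 - 55/8*y**2 - 1541/80*y - 3/5 → 3121/320*x + 15/2*y**3 - 55/8*y**2 - 167/160*y + 7387/320
  leading term x: subtract (3121/688)·h_4 from 3121/320*x + 15/2*y**3 - 55/8*y**2 - 167/160*y + 7387/320 → 15/2*y**3 - 55/8*y**2 - 42603/3440*y + 6847/3440
  leading term y**3: subtract (1)·h_5 from 15/2*y**3 - 55/8*y**2 - 42603/3440*y + 6847/3440 → -129/8*y**2 + 6647/3440*y + 62117/3440
  leading term y**2: no divisor's leading term divides it; move -129/8*y**2 to the remainder.
  leading term y: no divisor's leading term divides it; move 6647/3440*y to the remainder.
  leading term 1: no divisor's leading term divides it; move 62117/3440 to the remainder.
  remainder -129/8*y**2 + 6647/3440*y + 62117/3440 ≠ 0; add h_6 = -129/8*y**2 + 6647/3440*y + 62117/3440 to the basis.

S(f_1,h_4): lcm = x*y. S = 7/4*x - 50/43*y**2 + 29/86*y + 13/4.
  leading term x: subtract (35/43)·h_4 from 7/4*x - 50/43*y**2 + 29/86*y + 13/4 → -50/43*y**2 - 73/43*y - 23/43
  leading term y**2: subtract (400/5547)·h_6 from -50/43*y**2 - 73/43*y - 23/43 → -438166/238521*y - 438166/238521
  leading term y: no divisor's leading term divides it; move -438166/238521*y to the remainder.
  leading term 1: no divisor's leading term divides it; move -438166/238521 to the remainder.
  remainder -438166/238521*y - 438166/238521 ≠ 0; add h_7 = -438166/238521*y - 438166/238521 to the basis.

The other S-polynomials (S(f_2,h_4), S(f_3,h_4), S(f_1,h_5), S(f_2,h_5), S(f_3,h_5), S(h_4,h_5), S(f_1,h_6), S(f_2,h_6), S(f_3,h_6), S(h_4,h_6), S(h_5,h_6), S(f_1,h_7), S(f_2,h_7), S(f_3,h_7), S(h_4,h_7), S(h_5,h_7), S(h_6,h_7)) all reduce to 0 modulo the current basis, so we have a Gröbner basis.
Inter-reduce: drop elements whose leading term is divisible by another's, tail-reduce, and make monic.
Reduced Gröbner basis: {x + 1, y + 1}.
Label its elements g_1 = x + 1, g_2 = y + 1.

Reduce p = -3*x*y**2 - x + 2*y**2 - 4*y - 10 modulo G:
  leading term x*y**2: subtract (-3*y**2)·g_1 from -3*x*y**2 - x + 2*y**2 - 4*y - 10 → -x + 5*y**2 - 4*y - 10
  leading term x: subtract (-1)·g_1 from -x + 5*y**2 - 4*y - 10 → 5*y**2 - 4*y - 9
  leading term y**2: subtract (5*y)·g_2 from 5*y**2 - 4*y - 9 → -9*y - 9
  leading term y: subtract (-9)·g_2 from -9*y - 9 → 0
  normal form = 0.
Since the normal form is 0, p ∈ I.

Ideal membership is decidable via reduction modulo a Gröbner basis.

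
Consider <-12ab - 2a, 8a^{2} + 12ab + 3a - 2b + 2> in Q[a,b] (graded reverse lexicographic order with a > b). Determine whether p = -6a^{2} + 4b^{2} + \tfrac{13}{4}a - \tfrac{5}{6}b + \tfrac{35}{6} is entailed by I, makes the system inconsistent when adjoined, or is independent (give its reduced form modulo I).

Adjoining -6a^{2} + 4b^{2} + \tfrac{13}{4}a - \tfrac{5}{6}b + \tfrac{35}{6} makes the ideal the whole ring: the system is inconsistent.

First compute the reduced Gröbner basis of I by Buchberger's algorithm.
f_1 = -12ab - 2a, LT = ab.
f_2 = 8a^{2} + 12ab + 3a - 2b + 2, LT = a^{2}.

S(f_1,f_2): lcm = a^{2}b. S = -\tfrac{3}{2}ab^{2} + \tfrac{1}{6}a^{2} - \tfrac{3}{8}ab + \tfrac{1}{4}b^{2} - \tfrac{1}{4}b.
  leading term ab^{2}: subtract (\tfrac{1}{8}b)·f_1 from -\tfrac{3}{2}ab^{2} + \tfrac{1}{6}a^{2} - \tfrac{3}{8}ab + \tfrac{1}{4}b^{2} - \tfrac{1}{4}b → \tfrac{1}{6}a^{2} - \tfrac{1}{8}ab + \tfrac{1}{4}b^{2} - \tfrac{1}{4}b
  leading term a^{2}: subtract (\tfrac{1}{48})·f_2 from \tfrac{1}{6}a^{2} - \tfrac{1}{8}ab + \tfrac{1}{4}b^{2} - \tfrac{1}{4}b → -\tfrac{3}{8}ab + \tfrac{1}{4}b^{2} - \tfrac{1}{16}a - \tfrac{5}{24}b - \tfrac{1}{24}
  leading term ab: subtract (\tfrac{1}{32})·f_1 from -\tfrac{3}{8}ab + \tfrac{1}{4}b^{2} - \tfrac{1}{16}a - \tfrac{5}{24}b - \tfrac{1}{24} → \tfrac{1}{4}b^{2} - \tfrac{5}{24}b - \tfrac{1}{24}
  leading term b^{2}: no divisor's leading term divides it; move \tfrac{1}{4}b^{2} to the remainder.
  leading term b: no divisor's leading term divides it; move -\tfrac{5}{24}b to the remainder.
  leading term 1: no divisor's leading term divides it; move -\tfrac{1}{24} to the remainder.
  remainder \tfrac{1}{4}b^{2} - \tfrac{5}{24}b - \tfrac{1}{24} ≠ 0; add h_3 = \tfrac{1}{4}b^{2} - \tfrac{5}{24}b - \tfrac{1}{24} to the basis.

The other S-polynomials (S(f_1,h_3), S(f_2,h_3)) all reduce to 0 modulo the current basis, so we have a Gröbner basis.
Inter-reduce: drop elements whose leading term is divisible by another's, tail-reduce, and make monic.
Reduced Gröbner basis: {a^{2} + \tfrac{1}{8}a - \tfrac{1}{4}b + \tfrac{1}{4}, ab + \tfrac{1}{6}a, b^{2} - \tfrac{5}{6}b - \tfrac{1}{6}}.
Label its elements g_1 = a^{2} + \tfrac{1}{8}a - \tfrac{1}{4}b + \tfrac{1}{4}, g_2 = ab + \tfrac{1}{6}a, g_3 = b^{2} - \tfrac{5}{6}b - \tfrac{1}{6}.

Reduce p = -6a^{2} + 4b^{2} + \tfrac{13}{4}a - \tfrac{5}{6}b + \tfrac{35}{6} modulo G:
  leading term a^{2}: subtract (-6)·g_1 from -6a^{2} + 4b^{2} + \tfrac{13}{4}a - \tfrac{5}{6}b + \tfrac{35}{6} → 4b^{2} + 4a - \tfrac{7}{3}b + \tfrac{22}{3}
  leading term b^{2}: subtract (4)·g_3 from 4b^{2} + 4a - \tfrac{7}{3}b + \tfrac{22}{3} → 4a + b + 8
  leading term a: no divisor's leading term divides it; move 4a to the remainder.
  leading term b: no divisor's leading term divides it; move b to the remainder.
  leading term 1: no divisor's leading term divides it; move 8 to the remainder.
  normal form = 4a + b + 8.
The normal form is nonzero, so p ∉ I. Since p minus its normal form lies in I, I + (p) = I + (r) where r = 4a + b + 8; decide whether this ideal is the whole ring.
Run Buchberger on G together with r (pairs among the g_i already reduce to 0 since G is a Gröbner basis):
g_1 = a^{2} + \tfrac{1}{8}a - \tfrac{1}{4}b + \tfrac{1}{4}, LT = a^{2}.
g_2 = ab + \tfrac{1}{6}a, LT = ab.
g_3 = b^{2} - \tfrac{5}{6}b - \tfrac{1}{6}, LT = b^{2}.
r = 4a + b + 8, LT = a.

S(g_1,r): lcm = a^{2}. S = -\tfrac{1}{4}ab - \tfrac{15}{8}a - \tfrac{1}{4}b + \tfrac{1}{4}.
  leading term ab: subtract (-\tfrac{1}{4})·g_2 from -\tfrac{1}{4}ab - \tfrac{15}{8}a - \tfrac{1}{4}b + \tfrac{1}{4} → -\tfrac{11}{6}a - \tfrac{1}{4}b + \tfrac{1}{4}
  leading term a: subtract (-\tfrac{11}{24})·r from -\tfrac{11}{6}a - \tfrac{1}{4}b + \tfrac{1}{4} → \tfrac{5}{24}b + \tfrac{47}{12}
  leading term b: no divisor's leading term divides it; move \tfrac{5}{24}b to the remainder.
  leading term 1: no divisor's leading term divides it; move \tfrac{47}{12} to the remainder.
  remainder \tfrac{5}{24}b + \tfrac{47}{12} ≠ 0; add m_5 = \tfrac{5}{24}b + \tfrac{47}{12} to the basis.

S(g_2,r): lcm = ab. S = -\tfrac{1}{4}b^{2} + \tfrac{1}{6}a - 2b.
  leading term b^{2}: subtract (-\tfrac{1}{4})·g_3 from -\tfrac{1}{4}b^{2} + \tfrac{1}{6}a - 2b → \tfrac{1}{6}a - \tfrac{53}{24}b - \tfrac{1}{24}
  leading term a: subtract (\tfrac{1}{24})·r from \tfrac{1}{6}a - \tfrac{53}{24}b - \tfrac{1}{24} → -\tfrac{9}{4}b - \tfrac{3}{8}
  leading term b: subtract (-\tfrac{54}{5})·m_5 from -\tfrac{9}{4}b - \tfrac{3}{8} → \tfrac{1677}{40}
  leading term 1: no divisor's leading term divides it; move \tfrac{1677}{40} to the remainder.
  remainder \tfrac{1677}{40} ≠ 0; add m_6 = \tfrac{1677}{40} to the basis.

The other S-polynomials (S(g_1,g_2), S(g_1,g_3), S(g_2,g_3), S(g_3,r), S(g_1,m_5), S(g_2,m_5), S(g_3,m_5), S(r,m_5), S(g_1,m_6), S(g_2,m_6), S(g_3,m_6), S(r,m_6), S(m_5,m_6)) all reduce to 0 modulo the current basis, so we have a Gröbner basis.
Inter-reduce: drop elements whose leading term is divisible by another's, tail-reduce, and make monic.
Reduced Gröbner basis: {1}.
The reduced Gröbner basis of I + (p) is {1}: the ideal is the whole ring, so the enlarged system has no common solution — adjoining p is inconsistent.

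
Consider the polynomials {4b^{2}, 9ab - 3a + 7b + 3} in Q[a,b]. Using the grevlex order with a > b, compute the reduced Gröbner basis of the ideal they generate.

G = {b^{2}, a - \tfrac{16}{3}b - 1}

f_1 = 4b^{2}, LT = b^{2}.
f_2 = 9ab - 3a + 7b + 3, LT = ab.

S(f_1,f_2): lcm = ab^{2}. S = \tfrac{1}{3}ab - \tfrac{7}{9}b^{2} - \tfrac{1}{3}b.
  leading term ab: subtract (\tfrac{1}{27})·f_2 from \tfrac{1}{3}ab - \tfrac{7}{9}b^{2} - \tfrac{1}{3}b → -\tfrac{7}{9}b^{2} + \tfrac{1}{9}a - \tfrac{16}{27}b - \tfrac{1}{9}
  leading term b^{2}: subtract (-\tfrac{7}{36})·f_1 from -\tfrac{7}{9}b^{2} + \tfrac{1}{9}a - \tfrac{16}{27}b - \tfrac{1}{9} → \tfrac{1}{9}a - \tfrac{16}{27}b - \tfrac{1}{9}
  leading term a: no divisor's leading term divides it; move \tfrac{1}{9}a to the remainder.
  leading term b: no divisor's leading term divides it; move -\tfrac{16}{27}b to the remainder.
  leading term 1: no divisor's leading term divides it; move -\tfrac{1}{9} to the remainder.
  remainder \tfrac{1}{9}a - \tfrac{16}{27}b - \tfrac{1}{9} ≠ 0; add g_3 = \tfrac{1}{9}a - \tfrac{16}{27}b - \tfrac{1}{9} to the basis.

The other S-polynomials (S(f_1,g_3), S(f_2,g_3)) all reduce to 0 modulo the current basis, so we have a Gröbner basis.
Inter-reduce: drop elements whose leading term is divisible by another's, tail-reduce, and make monic.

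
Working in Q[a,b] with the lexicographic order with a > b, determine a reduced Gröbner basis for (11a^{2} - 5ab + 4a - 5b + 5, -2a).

f_1 = 11a^{2} - 5ab + 4a - 5b + 5, LT = a^{2}.
f_2 = -2a, LT = a.

S(f_1,f_2): lcm = a^{2}. S = -\tfrac{5}{11}ab + \tfrac{4}{11}a - \tfrac{5}{11}b + \tfrac{5}{11}.
  leading term ab: subtract (\tfrac{5}{22}b)·f_2 from -\tfrac{5}{11}ab + \tfrac{4}{11}a - \tfrac{5}{11}b + \tfrac{5}{11} → \tfrac{4}{11}a - \tfrac{5}{11}b + \tfrac{5}{11}
  leading term a: subtract (-\tfrac{2}{11})·f_2 from \tfrac{4}{11}a - \tfrac{5}{11}b + \tfrac{5}{11} → -\tfrac{5}{11}b + \tfrac{5}{11}
  leading term b: no divisor's leading term divides it; move -\tfrac{5}{11}b to the remainder.
  leading term 1: no divisor's leading term divides it; move \tfrac{5}{11} to the remainder.
  remainder -\tfrac{5}{11}b + \tfrac{5}{11} ≠ 0; add g_3 = -\tfrac{5}{11}b + \tfrac{5}{11} to the basis.

The other S-polynomials (S(f_1,g_3), S(f_2,g_3)) all reduce to 0 modulo the current basis, so we have a Gröbner basis.
Inter-reduce: drop elements whose leading term is divisible by another's, tail-reduce, and make monic.

G = {a, b - 1}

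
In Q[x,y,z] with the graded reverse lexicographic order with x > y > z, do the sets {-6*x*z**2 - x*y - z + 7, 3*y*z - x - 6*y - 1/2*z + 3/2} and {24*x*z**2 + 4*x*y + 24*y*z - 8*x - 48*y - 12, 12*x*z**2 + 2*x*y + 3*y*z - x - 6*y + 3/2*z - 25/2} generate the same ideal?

No, the ideals differ.

Two ideals are equal iff their reduced Gröbner bases coincide (the reduced basis is unique for a fixed ordering).
Buchberger on the first generating set:
f_1 = -6*x*z**2 - x*y - z + 7, LT = x*z**2.
f_2 = 3*y*z - x - 6*y - 1/2*z + 3/2, LT = y*z.

S(f_1,f_2): lcm = x*y*z**2. S = 1/6*x*y**2 + 1/3*x**2*z + 2*x*y*z + 1/6*x*z**2 - 1/2*x*z + 1/6*y*z - 7/6*y.
  leading term x*y**2: no divisor's leading term divides it; move 1/6*x*y**2 to the remainder.
  leading term x**2*z: no divisor's leading term divides it; move 1/3*x**2*z to the remainder.
  leading term x*y*z: subtract (2/3*x)·f_2 from 2*x*y*z + 1/6*x*z**2 - 1/2*x*z + 1/6*y*z - 7/6*y → 1/6*x*z**2 + 2/3*x**2 + 4*x*y - 1/6*x*z + 1/6*y*z - x - 7/6*y
  leading term x*z**2: subtract (-1/36)·f_1 from 1/6*x*z**2 + 2/3*x**2 + 4*x*y - 1/6*x*z + 1/6*y*z - x - 7/6*y → 2/3*x**2 + 143/36*x*y - 1/6*x*z + 1/6*y*z - x - 7/6*y - 1/36*z + 7/36
  leading term x**2: no divisor's leading term divides it; move 2/3*x**2 to the remainder.
  leading term x*y: no divisor's leading term divides it; move 143/36*x*y to the remainder.
  leading term x*z: no divisor's leading term divides it; move -1/6*x*z to the remainder.
  leading term y*z: subtract (1/18)·f_2 from 1/6*y*z - x - 7/6*y - 1/36*z + 7/36 → -17/18*x - 5/6*y + 1/9
  leading term x: no divisor's leading term divides it; move -17/18*x to the remainder.
  leading term y: no divisor's leading term divides it; move -5/6*y to the remainder.
  leading term 1: no divisor's leading term divides it; move 1/9 to the remainder.
  remainder 1/6*x*y**2 + 1/3*x**2*z + 2/3*x**2 + 143/36*x*y - 1/6*x*z - 17/18*x - 5/6*y + 1/9 ≠ 0; add g_3 = 1/6*x*y**2 + 1/3*x**2*z + 2/3*x**2 + 143/36*x*y - 1/6*x*z - 17/18*x - 5/6*y + 1/9 to the basis.

The other S-polynomials (S(f_1,g_3), S(f_2,g_3)) all reduce to 0 modulo the current basis, so we have a Gröbner basis.
Inter-reduce: drop elements whose leading term is divisible by another's, tail-reduce, and make monic.
Reduced Gröbner basis: {x*y**2 + 2*x**2*z + 4*x**2 + 143/6*x*y - x*z - 17/3*x - 5*y + 2/3, x*z**2 + 1/6*x*y + 1/6*z - 7/6, y*z - 1/3*x - 2*y - 1/6*z + 1/2}.

Buchberger on the second generating set:
h_1 = 24*x*z**2 + 4*x*y + 24*y*z - 8*x - 48*y - 12, LT = x*z**2.
h_2 = 12*x*z**2 + 2*x*y + 3*y*z - x - 6*y + 3/2*z - 25/2, LT = x*z**2.

S(h_1,h_2): lcm = x*z**2. S = 3/4*y*z - 1/4*x - 3/2*y - 1/8*z + 13/24.
  leading term y*z: no divisor's leading term divides it; move 3/4*y*z to the remainder.
  leading term x: no divisor's leading term divides it; move -1/4*x to the remainder.
  leading term y: no divisor's leading term divides it; move -3/2*y to the remainder.
  leading term z: no divisor's leading term divides it; move -1/8*z to the remainder.
  leading term 1: no divisor's leading term divides it; move 13/24 to the remainder.
  remainder 3/4*y*z - 1/4*x - 3/2*y - 1/8*z + 13/24 ≠ 0; add k_3 = 3/4*y*z - 1/4*x - 3/2*y - 1/8*z + 13/24 to the basis.

S(h_1,k_3): lcm = x*y*z**2. S = 1/6*x*y**2 + 1/3*x**2*z + 2*x*y*z + y**2*z + 1/6*x*z**2 - 1/3*x*y - 2*y**2 - 13/18*x*z - 1/2*y.
  leading term x*y**2: no divisor's leading term divides it; move 1/6*x*y**2 to the remainder.
  leading term x**2*z: no divisor's leading term divides it; move 1/3*x**2*z to the remainder.
  leading term x*y*z: subtract (8/3*x)·k_3 from 2*x*y*z + y**2*z + 1/6*x*z**2 - 1/3*x*y - 2*y**2 - 13/18*x*z - 1/2*y → y**2*z + 1/6*x*z**2 + 2/3*x**2 + 11/3*x*y - 2*y**2 - 7/18*x*z - 13/9*x - 1/2*y
  leading term y**2*z: subtract (4/3*y)·k_3 from y**2*z + 1/6*x*z**2 + 2/3*x**2 + 11/3*x*y - 2*y**2 - 7/18*x*z - 13/9*x - 1/2*y → 1/6*x*z**2 + 2/3*x**2 + 4*x*y - 7/18*x*z + 1/6*y*z - 13/9*x - 11/9*y
  leading term x*z**2: subtract (1/144)·h_1 from 1/6*x*z**2 + 2/3*x**2 + 4*x*y - 7/18*x*z + 1/6*y*z - 13/9*x - 11/9*y → 2/3*x**2 + 143/36*x*y - 7/18*x*z - 25/18*x - 8/9*y + 1/12
  leading term x**2: no divisor's leading term divides it; move 2/3*x**2 to the remainder.
  leading term x*y: no divisor's leading term divides it; move 143/36*x*y to the remainder.
  leading term x*z: no divisor's leading term divides it; move -7/18*x*z to the remainder.
  leading term x: no divisor's leading term divides it; move -25/18*x to the remainder.
  leading term y: no divisor's leading term divides it; move -8/9*y to the remainder.
  leading term 1: no divisor's leading term divides it; move 1/12 to the remainder.
  remainder 1/6*x*y**2 + 1/3*x**2*z + 2/3*x**2 + 143/36*x*y - 7/18*x*z - 25/18*x - 8/9*y + 1/12 ≠ 0; add k_4 = 1/6*x*y**2 + 1/3*x**2*z + 2/3*x**2 + 143/36*x*y - 7/18*x*z - 25/18*x - 8/9*y + 1/12 to the basis.

The other S-polynomials (S(h_2,k_3), S(h_1,k_4), S(h_2,k_4), S(k_3,k_4)) all reduce to 0 modulo the current basis, so we have a Gröbner basis.
Inter-reduce: drop elements whose leading term is divisible by another's, tail-reduce, and make monic.
Reduced Gröbner basis: {x*y**2 + 2*x**2*z + 4*x**2 + 143/6*x*y - 7/3*x*z - 25/3*x - 16/3*y + 1/2, x*z**2 + 1/6*x*y + 1/6*z - 11/9, y*z - 1/3*x - 2*y - 1/6*z + 13/18}.

These differ, so the ideals are not equal.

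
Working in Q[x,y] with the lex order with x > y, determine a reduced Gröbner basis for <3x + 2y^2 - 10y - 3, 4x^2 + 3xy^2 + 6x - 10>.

f_1 = 3x + 2y^2 - 10y - 3, LT = x.
f_2 = 4x^2 + 3xy^2 + 6x - 10, LT = x^2.

S(f_1,f_2): lcm = x^2. S = -1/12xy^2 - 10/3xy - 5/2x + 5/2.
  leading term xy^2: subtract (-1/36y^2)·f_1 from -1/12xy^2 - 10/3xy - 5/2x + 5/2 → -10/3xy - 5/2x + 1/18y^4 - 5/18y^3 - 1/12y^2 + 5/2
  leading term xy: subtract (-10/9y)·f_1 from -10/3xy - 5/2x + 1/18y^4 - 5/18y^3 - 1/12y^2 + 5/2 → -5/2x + 1/18y^4 + 35/18y^3 - 403/36y^2 - 10/3y + 5/2
  leading term x: subtract (-5/6)·f_1 from -5/2x + 1/18y^4 + 35/18y^3 - 403/36y^2 - 10/3y + 5/2 → 1/18y^4 + 35/18y^3 - 343/36y^2 - 35/3y
  leading term y^4: no divisor's leading term divides it; move 1/18y^4 to the remainder.
  leading term y^3: no divisor's leading term divides it; move 35/18y^3 to the remainder.
  leading term y^2: no divisor's leading term divides it; move -343/36y^2 to the remainder.
  leading term y: no divisor's leading term divides it; move -35/3y to the remainder.
  remainder 1/18y^4 + 35/18y^3 - 343/36y^2 - 35/3y ≠ 0; add g_3 = 1/18y^4 + 35/18y^3 - 343/36y^2 - 35/3y to the basis.

The other S-polynomials (S(f_1,g_3), S(f_2,g_3)) all reduce to 0 modulo the current basis, so we have a Gröbner basis.
Inter-reduce: drop elements whose leading term is divisible by another's, tail-reduce, and make monic.

G = {x + 2/3y^2 - 10/3y - 1, y^4 + 35y^3 - 343/2y^2 - 210y}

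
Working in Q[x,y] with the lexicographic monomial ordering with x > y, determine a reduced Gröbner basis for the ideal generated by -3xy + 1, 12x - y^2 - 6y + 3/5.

Buchberger's algorithm terminates because the ascending chain of leading-term ideals stabilizes.

f_1 = -3xy + 1, LT = xy.
f_2 = 12x - y^2 - 6y + 3/5, LT = x.

S(f_1,f_2): lcm = xy. S = 1/12y^3 + 1/2y^2 - 1/20y - 1/3.
  leading term y^3: no divisor's leading term divides it; move 1/12y^3 to the remainder.
  leading term y^2: no divisor's leading term divides it; move 1/2y^2 to the remainder.
  leading term y: no divisor's leading term divides it; move -1/20y to the remainder.
  leading term 1: no divisor's leading term divides it; move -1/3 to the remainder.
  remainder 1/12y^3 + 1/2y^2 - 1/20y - 1/3 ≠ 0; add g_3 = 1/12y^3 + 1/2y^2 - 1/20y - 1/3 to the basis.

S(f_1,g_3): lcm = xy^3. S = -6xy^2 + 3/5xy + 4x - 1/3y^2.
  leading term xy^2: subtract (2y)·f_1 from -6xy^2 + 3/5xy + 4x - 1/3y^2 → 3/5xy + 4x - 1/3y^2 - 2y
  leading term xy: subtract (-1/5)·f_1 from 3/5xy + 4x - 1/3y^2 - 2y → 4x - 1/3y^2 - 2y + 1/5
  leading term x: subtract (1/3)·f_2 from 4x - 1/3y^2 - 2y + 1/5 → 0
  remainder 0.

S(f_2,g_3): leading monomials are coprime, so the S-polynomial reduces to 0 (Buchberger's first criterion).
Every S-polynomial of the final basis reduces to 0, so we have a Gröbner basis.
Inter-reduce: drop elements whose leading term is divisible by another's, tail-reduce, and make monic.

G = {x - 1/12y^2 - 1/2y + 1/20, y^3 + 6y^2 - 3/5y - 4}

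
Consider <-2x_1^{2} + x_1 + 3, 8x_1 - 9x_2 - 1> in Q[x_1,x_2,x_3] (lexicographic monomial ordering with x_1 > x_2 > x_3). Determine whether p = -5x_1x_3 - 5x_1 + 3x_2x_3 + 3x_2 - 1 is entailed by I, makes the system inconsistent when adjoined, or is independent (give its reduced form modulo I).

First compute the reduced Gröbner basis of I by Buchberger's algorithm.
f_1 = -2x_1^{2} + x_1 + 3, LT = x_1^{2}.
f_2 = 8x_1 - 9x_2 - 1, LT = x_1.

S(f_1,f_2): lcm = x_1^{2}. S = \tfrac{9}{8}x_1x_2 - \tfrac{3}{8}x_1 - \tfrac{3}{2}.
  reduce S modulo (f_1, f_2):
  remainder \tfrac{81}{64}x_2^{2} - \tfrac{9}{32}x_2 - \tfrac{99}{64} ≠ 0; add h_3 = \tfrac{81}{64}x_2^{2} - \tfrac{9}{32}x_2 - \tfrac{99}{64} to the basis.

The other S-polynomials (S(f_1,h_3), S(f_2,h_3)) all reduce to 0 modulo the current basis, so we have a Gröbner basis.
Inter-reduce: drop elements whose leading term is divisible by another's, tail-reduce, and make monic.
Reduced Gröbner basis: {x_1 - \tfrac{9}{8}x_2 - \tfrac{1}{8}, x_2^{2} - \tfrac{2}{9}x_2 - \tfrac{11}{9}}.
Label its elements g_1 = x_1 - \tfrac{9}{8}x_2 - \tfrac{1}{8}, g_2 = x_2^{2} - \tfrac{2}{9}x_2 - \tfrac{11}{9}.

Reduce p = -5x_1x_3 - 5x_1 + 3x_2x_3 + 3x_2 - 1 modulo G:
  leading term x_1x_3: subtract (-5x_3)·g_1 from -5x_1x_3 - 5x_1 + 3x_2x_3 + 3x_2 - 1 → -5x_1 - \tfrac{21}{8}x_2x_3 + 3x_2 - \tfrac{5}{8}x_3 - 1
  leading term x_1: subtract (-5)·g_1 from -5x_1 - \tfrac{21}{8}x_2x_3 + 3x_2 - \tfrac{5}{8}x_3 - 1 → -\tfrac{21}{8}x_2x_3 - \tfrac{21}{8}x_2 - \tfrac{5}{8}x_3 - \tfrac{13}{8}
  leading term x_2x_3: no divisor's leading term divides it; move -\tfrac{21}{8}x_2x_3 to the remainder.
  leading term x_2: no divisor's leading term divides it; move -\tfrac{21}{8}x_2 to the remainder.
  leading term x_3: no divisor's leading term divides it; move -\tfrac{5}{8}x_3 to the remainder.
  leading term 1: no divisor's leading term divides it; move -\tfrac{13}{8} to the remainder.
  normal form = -\tfrac{21}{8}x_2x_3 - \tfrac{21}{8}x_2 - \tfrac{5}{8}x_3 - \tfrac{13}{8}.
The normal form is nonzero, so p ∉ I. Since p minus its normal form lies in I, I + (p) = I + (r) where r = -\tfrac{21}{8}x_2x_3 - \tfrac{21}{8}x_2 - \tfrac{5}{8}x_3 - \tfrac{13}{8}; decide whether this ideal is the whole ring.
Run Buchberger on G together with r (pairs among the g_i already reduce to 0 since G is a Gröbner basis):
g_1 = x_1 - \tfrac{9}{8}x_2 - \tfrac{1}{8}, LT = x_1.
g_2 = x_2^{2} - \tfrac{2}{9}x_2 - \tfrac{11}{9}, LT = x_2^{2}.
r = -\tfrac{21}{8}x_2x_3 - \tfrac{21}{8}x_2 - \tfrac{5}{8}x_3 - \tfrac{13}{8}, LT = x_2x_3.

S(g_2,r): lcm = x_2^{2}x_3. S = -x_2^{2} - \tfrac{29}{63}x_2x_3 - \tfrac{13}{21}x_2 - \tfrac{11}{9}x_3.
  reduce S modulo (g_1, g_2, r):
  remainder -\tfrac{8}{21}x_2 - \tfrac{1472}{1323}x_3 - \tfrac{1240}{1323} ≠ 0; add m_4 = -\tfrac{8}{21}x_2 - \tfrac{1472}{1323}x_3 - \tfrac{1240}{1323} to the basis.

S(r,m_4): lcm = x_2x_3. S = x_2 - \tfrac{184}{63}x_3^{2} - \tfrac{20}{9}x_3 + \tfrac{13}{21}.
  reduce S modulo (g_1, g_2, r, m_4):
  remainder -\tfrac{184}{63}x_3^{2} - \tfrac{36}{7}x_3 - \tfrac{116}{63} ≠ 0; add m_5 = -\tfrac{184}{63}x_3^{2} - \tfrac{36}{7}x_3 - \tfrac{116}{63} to the basis.

The other S-polynomials (S(g_1,g_2), S(g_1,r), S(g_1,m_4), S(g_2,m_4), S(g_1,m_5), S(g_2,m_5), S(r,m_5), S(m_4,m_5)) all reduce to 0 modulo the current basis, so we have a Gröbner basis.
Inter-reduce: drop elements whose leading term is divisible by another's, tail-reduce, and make monic.
Reduced Gröbner basis: {x_1 + \tfrac{23}{7}x_3 + \tfrac{37}{14}, x_2 + \tfrac{184}{63}x_3 + \tfrac{155}{63}, x_3^{2} + \tfrac{81}{46}x_3 + \tfrac{29}{46}}.
The reduced Gröbner basis of I + (p) is {x_1 + \tfrac{23}{7}x_3 + \tfrac{37}{14}, x_2 + \tfrac{184}{63}x_3 + \tfrac{155}{63}, x_3^{2} + \tfrac{81}{46}x_3 + \tfrac{29}{46}} ≠ {1}, a proper ideal, so the enlarged system stays consistent: p is independent of I, with normal form -\tfrac{21}{8}x_2x_3 - \tfrac{21}{8}x_2 - \tfrac{5}{8}x_3 - \tfrac{13}{8}.

The remainder on division by a Gröbner basis is unique — it is the normal form.

-5x_1x_3 - 5x_1 + 3x_2x_3 + 3x_2 - 1 is independent of I; its normal form modulo I is -\tfrac{21}{8}x_2x_3 - \tfrac{21}{8}x_2 - \tfrac{5}{8}x_3 - \tfrac{13}{8}.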